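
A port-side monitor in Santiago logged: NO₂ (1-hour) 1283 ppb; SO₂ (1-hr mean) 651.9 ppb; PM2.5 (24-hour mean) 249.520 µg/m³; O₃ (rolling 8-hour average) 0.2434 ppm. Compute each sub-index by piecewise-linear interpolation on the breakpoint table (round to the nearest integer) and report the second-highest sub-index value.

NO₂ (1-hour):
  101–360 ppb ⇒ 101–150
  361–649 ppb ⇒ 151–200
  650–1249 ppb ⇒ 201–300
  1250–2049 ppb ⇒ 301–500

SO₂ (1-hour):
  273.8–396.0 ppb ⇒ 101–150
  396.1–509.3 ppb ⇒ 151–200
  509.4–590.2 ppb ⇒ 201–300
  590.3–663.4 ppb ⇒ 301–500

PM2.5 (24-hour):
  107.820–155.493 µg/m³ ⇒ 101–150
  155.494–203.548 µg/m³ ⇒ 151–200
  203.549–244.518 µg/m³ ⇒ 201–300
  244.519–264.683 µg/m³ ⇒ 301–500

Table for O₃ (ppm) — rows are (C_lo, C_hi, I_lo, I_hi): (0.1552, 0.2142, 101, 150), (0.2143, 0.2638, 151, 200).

NO₂: 1283 lies in 1250–2049, so I_lo=301, I_hi=500, C_lo=1250, C_hi=2049.
(500−301)/(2049−1250) × (1283−1250) + 301 = 199/799 × 33 + 301 ≈ 309.22 → 309.
SO₂: 651.9 lies in 590.3–663.4, so I_lo=301, I_hi=500, C_lo=590.3, C_hi=663.4.
(500−301)/(663.4−590.3) × (651.9−590.3) + 301 = 199/73.1 × 61.6 + 301 ≈ 468.69 → 469.
PM2.5: 249.520 ∈ [244.519, 264.683] ↔ index [301, 500].
301 + (249.520−244.519)·(500−301)/(264.683−244.519) = 301 + 5.001·199/20.164 ≈ 350.36, so AQI = 350.
O₃: row 0.2143–0.2638 (AQI 151–200). (200−151)·(0.2434−0.2143)/(0.2638−0.2143) + 151 = 49·0.0291/0.0495 + 151 ≈ 179.81 → 180.
Sub-indices: NO₂→309, SO₂→469, PM2.5→350, O₃→180. Ranked high→low: 469, 350, 309, 180. Second-highest sub-index = 350.

350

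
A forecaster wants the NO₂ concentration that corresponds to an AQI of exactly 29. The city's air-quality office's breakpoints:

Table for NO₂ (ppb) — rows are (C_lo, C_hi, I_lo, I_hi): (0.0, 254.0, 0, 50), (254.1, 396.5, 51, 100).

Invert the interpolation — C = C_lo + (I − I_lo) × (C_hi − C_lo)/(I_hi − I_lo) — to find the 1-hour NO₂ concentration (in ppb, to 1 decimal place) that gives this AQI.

AQI 29 lies in the 0–50 band, which corresponds to 0.0–254.0 ppb.
C = 0.0 + (29−0)×(254.0−0.0)/(50−0) = 0.0 + 29×254.0/50 ≈ 147.320 ppb → 147.3 ppb to 1 dp.

147.3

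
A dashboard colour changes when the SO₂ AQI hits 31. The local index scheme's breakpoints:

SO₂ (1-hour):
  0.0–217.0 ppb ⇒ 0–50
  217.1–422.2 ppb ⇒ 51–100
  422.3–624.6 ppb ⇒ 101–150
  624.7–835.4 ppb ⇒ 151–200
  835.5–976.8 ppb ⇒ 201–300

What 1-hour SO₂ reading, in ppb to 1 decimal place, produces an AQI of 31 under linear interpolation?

AQI 31 lies in the 0–50 band, which corresponds to 0.0–217.0 ppb.
C = 0.0 + (31−0)×(217.0−0.0)/(50−0) = 0.0 + 31×217.0/50 ≈ 134.540 ppb → 134.5 ppb to 1 dp.

134.5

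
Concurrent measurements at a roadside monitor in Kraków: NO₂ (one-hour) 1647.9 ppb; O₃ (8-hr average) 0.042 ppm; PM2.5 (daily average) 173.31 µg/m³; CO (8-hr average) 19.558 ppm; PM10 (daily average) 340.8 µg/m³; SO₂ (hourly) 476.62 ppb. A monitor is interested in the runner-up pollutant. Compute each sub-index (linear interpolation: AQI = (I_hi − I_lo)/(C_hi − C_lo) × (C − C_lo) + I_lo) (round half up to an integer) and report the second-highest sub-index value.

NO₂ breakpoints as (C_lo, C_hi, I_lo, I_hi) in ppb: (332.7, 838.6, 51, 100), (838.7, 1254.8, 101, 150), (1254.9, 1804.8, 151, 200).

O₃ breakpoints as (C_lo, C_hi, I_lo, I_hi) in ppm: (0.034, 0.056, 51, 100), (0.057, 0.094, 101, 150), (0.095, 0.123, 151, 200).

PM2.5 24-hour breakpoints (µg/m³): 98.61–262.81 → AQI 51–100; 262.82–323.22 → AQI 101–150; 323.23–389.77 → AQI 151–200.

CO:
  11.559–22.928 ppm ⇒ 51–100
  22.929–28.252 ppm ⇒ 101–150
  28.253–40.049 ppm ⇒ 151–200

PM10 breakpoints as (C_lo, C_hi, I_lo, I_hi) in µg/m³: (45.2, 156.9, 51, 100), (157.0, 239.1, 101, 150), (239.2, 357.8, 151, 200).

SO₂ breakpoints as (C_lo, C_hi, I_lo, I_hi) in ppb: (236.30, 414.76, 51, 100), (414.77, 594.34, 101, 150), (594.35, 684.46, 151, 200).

186

NO₂: row 1254.9–1804.8 (AQI 151–200). (200−151)·(1647.9−1254.9)/(1804.8−1254.9) + 151 = 49·393.0/549.9 + 151 ≈ 186.02 → 186.
O₃ 0.042: bracket 0.034–0.056 → index 51–100; slope 49/0.022, offset 0.008.
AQI = 51 + 49/0.022·0.008 ≈ 68.82 ⇒ 69.
PM2.5 173.31: bracket 98.61–262.81 → index 51–100; slope 49/164.20, offset 74.70.
AQI = 51 + 49/164.20·74.70 ≈ 73.29 ⇒ 73.
CO: row 11.559–22.928 (AQI 51–100). (100−51)·(19.558−11.559)/(22.928−11.559) + 51 = 49·7.999/11.369 + 51 ≈ 85.48 → 85.
PM10: 340.8 lies in 239.2–357.8, so I_lo=151, I_hi=200, C_lo=239.2, C_hi=357.8.
(200−151)/(357.8−239.2) × (340.8−239.2) + 151 = 49/118.6 × 101.6 + 151 ≈ 192.98 → 193.
SO₂: 476.62 lies in 414.77–594.34, so I_lo=101, I_hi=150, C_lo=414.77, C_hi=594.34.
(150−101)/(594.34−414.77) × (476.62−414.77) + 101 = 49/179.57 × 61.85 + 101 ≈ 117.88 → 118.
Sub-indices: NO₂→186, O₃→69, PM2.5→73, CO→85, PM10→193, SO₂→118. Ranked high→low: 193, 186, 118, 85, 73, 69. Second-highest sub-index = 186.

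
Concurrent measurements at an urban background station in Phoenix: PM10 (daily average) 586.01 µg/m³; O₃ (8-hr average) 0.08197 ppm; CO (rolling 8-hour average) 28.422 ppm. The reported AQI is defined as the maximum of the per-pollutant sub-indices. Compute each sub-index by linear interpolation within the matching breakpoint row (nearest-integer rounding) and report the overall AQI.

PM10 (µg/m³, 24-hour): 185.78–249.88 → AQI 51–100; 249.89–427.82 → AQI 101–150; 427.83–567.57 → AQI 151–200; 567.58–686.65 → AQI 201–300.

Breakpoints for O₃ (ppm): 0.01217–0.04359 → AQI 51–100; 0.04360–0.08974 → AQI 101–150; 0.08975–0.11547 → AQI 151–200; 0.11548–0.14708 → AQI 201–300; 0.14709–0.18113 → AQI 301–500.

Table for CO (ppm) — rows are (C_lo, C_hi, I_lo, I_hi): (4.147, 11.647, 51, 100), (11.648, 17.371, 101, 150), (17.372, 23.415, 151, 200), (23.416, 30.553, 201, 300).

PM10: 586.01 ∈ [567.58, 686.65] ↔ index [201, 300].
201 + (586.01−567.58)·(300−201)/(686.65−567.58) = 201 + 18.43·99/119.07 ≈ 216.32, so AQI = 216.
O₃: 0.08197 lies in 0.04360–0.08974, so I_lo=101, I_hi=150, C_lo=0.04360, C_hi=0.08974.
(150−101)/(0.08974−0.04360) × (0.08197−0.04360) + 101 = 49/0.04614 × 0.03837 + 101 ≈ 141.75 → 142.
CO: 28.422 lies in 23.416–30.553, so I_lo=201, I_hi=300, C_lo=23.416, C_hi=30.553.
(300−201)/(30.553−23.416) × (28.422−23.416) + 201 = 99/7.137 × 5.006 + 201 ≈ 270.44 → 270.
Sub-indices: PM10→216, O₃→142, CO→270. Overall AQI = max = 270; dominant pollutant is CO.
AQI 270: Very Unhealthy.

270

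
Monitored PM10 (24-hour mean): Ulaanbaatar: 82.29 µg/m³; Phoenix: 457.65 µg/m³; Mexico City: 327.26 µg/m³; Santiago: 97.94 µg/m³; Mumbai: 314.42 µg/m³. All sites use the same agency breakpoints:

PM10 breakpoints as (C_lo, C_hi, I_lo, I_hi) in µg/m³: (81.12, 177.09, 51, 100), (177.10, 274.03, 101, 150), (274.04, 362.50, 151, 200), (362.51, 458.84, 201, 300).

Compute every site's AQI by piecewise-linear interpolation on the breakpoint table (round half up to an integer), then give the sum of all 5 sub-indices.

Ulaanbaatar: 82.29 lies in 81.12–177.09, so I_lo=51, I_hi=100, C_lo=81.12, C_hi=177.09.
(100−51)/(177.09−81.12) × (82.29−81.12) + 51 = 49/95.97 × 1.17 + 51 ≈ 51.60 → 52.
Phoenix: 457.65 lies in 362.51–458.84, so I_lo=201, I_hi=300, C_lo=362.51, C_hi=458.84.
(300−201)/(458.84−362.51) × (457.65−362.51) + 201 = 99/96.33 × 95.14 + 201 ≈ 298.78 → 299.
Mexico City: row 274.04–362.50 (AQI 151–200). (200−151)·(327.26−274.04)/(362.50−274.04) + 151 = 49·53.22/88.46 + 151 ≈ 180.48 → 180.
Santiago: row 81.12–177.09 (AQI 51–100). (100−51)·(97.94−81.12)/(177.09−81.12) + 51 = 49·16.82/95.97 + 51 ≈ 59.59 → 60.
Mumbai: row 274.04–362.50 (AQI 151–200). (200−151)·(314.42−274.04)/(362.50−274.04) + 151 = 49·40.38/88.46 + 151 ≈ 173.37 → 173.
AQIs: Ulaanbaatar=52, Phoenix=299, Mexico City=180, Santiago=60, Mumbai=173. Sum = 52 + 299 + 180 + 60 + 173 = 764.

764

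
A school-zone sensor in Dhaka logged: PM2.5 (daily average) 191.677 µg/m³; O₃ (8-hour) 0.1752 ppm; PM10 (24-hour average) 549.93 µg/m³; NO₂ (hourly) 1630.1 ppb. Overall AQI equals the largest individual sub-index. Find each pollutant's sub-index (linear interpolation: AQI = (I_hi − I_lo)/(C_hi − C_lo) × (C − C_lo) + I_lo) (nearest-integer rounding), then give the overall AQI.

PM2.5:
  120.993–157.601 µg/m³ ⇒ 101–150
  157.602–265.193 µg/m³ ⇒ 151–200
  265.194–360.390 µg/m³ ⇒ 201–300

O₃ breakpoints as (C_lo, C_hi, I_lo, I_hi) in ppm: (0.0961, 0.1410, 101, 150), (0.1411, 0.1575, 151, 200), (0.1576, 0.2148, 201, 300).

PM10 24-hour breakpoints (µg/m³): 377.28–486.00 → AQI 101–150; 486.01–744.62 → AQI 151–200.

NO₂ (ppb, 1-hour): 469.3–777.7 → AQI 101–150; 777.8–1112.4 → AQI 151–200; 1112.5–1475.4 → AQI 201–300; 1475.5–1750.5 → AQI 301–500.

PM2.5: 191.677 ∈ [157.602, 265.193] ↔ index [151, 200].
151 + (191.677−157.602)·(200−151)/(265.193−157.602) = 151 + 34.075·49/107.591 ≈ 166.52, so AQI = 167.
O₃: 0.1752 lies in 0.1576–0.2148, so I_lo=201, I_hi=300, C_lo=0.1576, C_hi=0.2148.
(300−201)/(0.2148−0.1576) × (0.1752−0.1576) + 201 = 99/0.0572 × 0.0176 + 201 ≈ 231.46 → 231.
PM10: row 486.01–744.62 (AQI 151–200). (200−151)·(549.93−486.01)/(744.62−486.01) + 151 = 49·63.92/258.61 + 151 ≈ 163.11 → 163.
NO₂: row 1475.5–1750.5 (AQI 301–500). (500−301)·(1630.1−1475.5)/(1750.5−1475.5) + 301 = 199·154.6/275.0 + 301 ≈ 412.87 → 413.
Sub-indices: PM2.5→167, O₃→231, PM10→163, NO₂→413. Overall AQI = max = 413; dominant pollutant is NO₂.
AQI 413: Hazardous.

413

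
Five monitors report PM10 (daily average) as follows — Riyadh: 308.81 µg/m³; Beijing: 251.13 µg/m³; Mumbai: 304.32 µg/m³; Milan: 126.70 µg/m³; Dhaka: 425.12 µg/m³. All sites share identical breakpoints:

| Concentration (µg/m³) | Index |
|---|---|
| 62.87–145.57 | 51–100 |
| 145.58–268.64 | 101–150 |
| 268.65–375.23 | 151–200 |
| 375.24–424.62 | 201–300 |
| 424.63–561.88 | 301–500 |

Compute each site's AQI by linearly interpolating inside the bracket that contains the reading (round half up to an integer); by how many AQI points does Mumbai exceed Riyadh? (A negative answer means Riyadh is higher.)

-2

Riyadh: 308.81 lies in 268.65–375.23, so I_lo=151, I_hi=200, C_lo=268.65, C_hi=375.23.
(200−151)/(375.23−268.65) × (308.81−268.65) + 151 = 49/106.58 × 40.16 + 151 ≈ 169.46 → 169.
Beijing: 251.13 lies in 145.58–268.64, so I_lo=101, I_hi=150, C_lo=145.58, C_hi=268.64.
(150−101)/(268.64−145.58) × (251.13−145.58) + 101 = 49/123.06 × 105.55 + 101 ≈ 143.03 → 143.
Mumbai 304.32: bracket 268.65–375.23 → index 151–200; slope 49/106.58, offset 35.67.
AQI = 151 + 49/106.58·35.67 ≈ 167.40 ⇒ 167.
Milan: 126.70 ∈ [62.87, 145.57] ↔ index [51, 100].
51 + (126.70−62.87)·(100−51)/(145.57−62.87) = 51 + 63.83·49/82.70 ≈ 88.82, so AQI = 89.
Dhaka 425.12: bracket 424.63–561.88 → index 301–500; slope 199/137.25, offset 0.49.
AQI = 301 + 199/137.25·0.49 ≈ 301.71 ⇒ 302.
AQIs: Riyadh=169, Beijing=143, Mumbai=167, Milan=89, Dhaka=302. Mumbai (167) − Riyadh (169) = -2.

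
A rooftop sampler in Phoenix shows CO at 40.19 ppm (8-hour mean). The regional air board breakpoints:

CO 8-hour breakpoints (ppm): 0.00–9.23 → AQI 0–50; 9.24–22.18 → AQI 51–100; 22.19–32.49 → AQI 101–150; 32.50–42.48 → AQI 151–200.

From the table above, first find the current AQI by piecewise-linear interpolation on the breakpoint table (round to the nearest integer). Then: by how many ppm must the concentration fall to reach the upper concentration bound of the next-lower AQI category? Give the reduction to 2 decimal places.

CO: 40.19 ∈ [32.50, 42.48] ↔ index [151, 200].
151 + (40.19−32.50)·(200−151)/(42.48−32.50) = 151 + 7.69·49/9.98 ≈ 188.76, so AQI = 189.
Current AQI 189 is in the Unhealthy range (151–200). The next-lower category tops out at AQI 150, whose upper concentration bound is 32.49 ppm.
Reduction needed = 40.19 − 32.49 = 7.70 ppm.

7.70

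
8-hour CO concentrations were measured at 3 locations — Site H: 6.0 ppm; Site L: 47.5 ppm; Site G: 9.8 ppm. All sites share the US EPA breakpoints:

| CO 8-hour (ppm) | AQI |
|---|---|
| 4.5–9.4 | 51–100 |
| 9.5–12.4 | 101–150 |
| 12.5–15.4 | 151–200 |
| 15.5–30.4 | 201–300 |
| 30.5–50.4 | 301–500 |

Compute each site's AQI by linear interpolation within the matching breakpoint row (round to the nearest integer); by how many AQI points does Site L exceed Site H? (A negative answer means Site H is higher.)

Site H: row 4.5–9.4 (AQI 51–100). (100−51)·(6.0−4.5)/(9.4−4.5) + 51 = 49·1.5/4.9 + 51 ≈ 66.00 → 66.
Site L: 47.5 lies in 30.5–50.4, so I_lo=301, I_hi=500, C_lo=30.5, C_hi=50.4.
(500−301)/(50.4−30.5) × (47.5−30.5) + 301 = 199/19.9 × 17.0 + 301 ≈ 471.00 → 471.
Site G: row 9.5–12.4 (AQI 101–150). (150−101)·(9.8−9.5)/(12.4−9.5) + 101 = 49·0.3/2.9 + 101 ≈ 106.07 → 106.
AQIs: Site H=66, Site L=471, Site G=106. Site L (471) − Site H (66) = 405.

405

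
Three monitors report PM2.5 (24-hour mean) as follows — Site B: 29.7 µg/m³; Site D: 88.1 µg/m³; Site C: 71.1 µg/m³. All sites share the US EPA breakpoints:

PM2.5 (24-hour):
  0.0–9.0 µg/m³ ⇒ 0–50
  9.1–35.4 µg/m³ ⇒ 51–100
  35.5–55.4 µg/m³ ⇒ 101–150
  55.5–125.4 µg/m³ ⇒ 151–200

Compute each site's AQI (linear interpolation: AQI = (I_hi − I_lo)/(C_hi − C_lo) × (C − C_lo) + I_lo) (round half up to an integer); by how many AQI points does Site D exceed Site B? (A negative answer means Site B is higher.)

Site B: 29.7 lies in 9.1–35.4, so I_lo=51, I_hi=100, C_lo=9.1, C_hi=35.4.
(100−51)/(35.4−9.1) × (29.7−9.1) + 51 = 49/26.3 × 20.6 + 51 ≈ 89.38 → 89.
Site D: row 55.5–125.4 (AQI 151–200). (200−151)·(88.1−55.5)/(125.4−55.5) + 151 = 49·32.6/69.9 + 151 ≈ 173.85 → 174.
Site C: 71.1 ∈ [55.5, 125.4] ↔ index [151, 200].
151 + (71.1−55.5)·(200−151)/(125.4−55.5) = 151 + 15.6·49/69.9 ≈ 161.94, so AQI = 162.
AQIs: Site B=89, Site D=174, Site C=162. Site D (174) − Site B (89) = 85.

85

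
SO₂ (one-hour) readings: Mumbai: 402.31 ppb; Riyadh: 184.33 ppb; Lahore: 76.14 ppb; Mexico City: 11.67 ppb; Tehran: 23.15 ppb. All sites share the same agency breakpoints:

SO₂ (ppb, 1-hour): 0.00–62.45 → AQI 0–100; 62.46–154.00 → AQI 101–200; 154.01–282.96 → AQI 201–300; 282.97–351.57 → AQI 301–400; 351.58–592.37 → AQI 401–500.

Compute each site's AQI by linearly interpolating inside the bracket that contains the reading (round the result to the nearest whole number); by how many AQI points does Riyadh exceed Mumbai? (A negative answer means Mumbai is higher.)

Mumbai: 402.31 ∈ [351.58, 592.37] ↔ index [401, 500].
401 + (402.31−351.58)·(500−401)/(592.37−351.58) = 401 + 50.73·99/240.79 ≈ 421.86, so AQI = 422.
Riyadh 184.33: bracket 154.01–282.96 → index 201–300; slope 99/128.95, offset 30.32.
AQI = 201 + 99/128.95·30.32 ≈ 224.28 ⇒ 224.
Lahore 76.14: bracket 62.46–154.00 → index 101–200; slope 99/91.54, offset 13.68.
AQI = 101 + 99/91.54·13.68 ≈ 115.79 ⇒ 116.
Mexico City 11.67: bracket 0.00–62.45 → index 0–100; slope 100/62.45, offset 11.67.
AQI = 0 + 100/62.45·11.67 ≈ 18.69 ⇒ 19.
Tehran: 23.15 lies in 0.00–62.45, so I_lo=0, I_hi=100, C_lo=0.00, C_hi=62.45.
(100−0)/(62.45−0.00) × (23.15−0.00) + 0 = 100/62.45 × 23.15 + 0 ≈ 37.07 → 37.
AQIs: Mumbai=422, Riyadh=224, Lahore=116, Mexico City=19, Tehran=37. Riyadh (224) − Mumbai (422) = -198.

-198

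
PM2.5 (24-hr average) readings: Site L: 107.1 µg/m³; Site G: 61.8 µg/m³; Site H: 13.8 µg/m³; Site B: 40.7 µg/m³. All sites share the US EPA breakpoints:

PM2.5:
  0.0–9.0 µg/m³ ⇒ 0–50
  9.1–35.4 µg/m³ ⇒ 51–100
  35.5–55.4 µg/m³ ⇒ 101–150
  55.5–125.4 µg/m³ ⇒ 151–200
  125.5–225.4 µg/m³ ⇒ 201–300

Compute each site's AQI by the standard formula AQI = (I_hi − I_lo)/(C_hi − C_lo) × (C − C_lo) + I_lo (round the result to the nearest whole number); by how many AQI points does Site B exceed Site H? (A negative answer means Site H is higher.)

Site L: row 55.5–125.4 (AQI 151–200). (200−151)·(107.1−55.5)/(125.4−55.5) + 151 = 49·51.6/69.9 + 151 ≈ 187.17 → 187.
Site G: row 55.5–125.4 (AQI 151–200). (200−151)·(61.8−55.5)/(125.4−55.5) + 151 = 49·6.3/69.9 + 151 ≈ 155.42 → 155.
Site H: 13.8 lies in 9.1–35.4, so I_lo=51, I_hi=100, C_lo=9.1, C_hi=35.4.
(100−51)/(35.4−9.1) × (13.8−9.1) + 51 = 49/26.3 × 4.7 + 51 ≈ 59.76 → 60.
Site B: 40.7 ∈ [35.5, 55.4] ↔ index [101, 150].
101 + (40.7−35.5)·(150−101)/(55.4−35.5) = 101 + 5.2·49/19.9 ≈ 113.80, so AQI = 114.
AQIs: Site L=187, Site G=155, Site H=60, Site B=114. Site B (114) − Site H (60) = 54.

54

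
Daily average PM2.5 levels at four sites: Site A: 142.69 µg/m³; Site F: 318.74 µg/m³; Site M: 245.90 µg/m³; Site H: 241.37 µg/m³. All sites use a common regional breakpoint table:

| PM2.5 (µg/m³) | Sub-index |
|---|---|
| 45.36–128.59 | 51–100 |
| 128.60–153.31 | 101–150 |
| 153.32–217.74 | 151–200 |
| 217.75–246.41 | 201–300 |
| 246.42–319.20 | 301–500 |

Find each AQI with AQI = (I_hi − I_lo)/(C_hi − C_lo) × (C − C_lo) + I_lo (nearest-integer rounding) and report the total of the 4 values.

1209

Site A: 142.69 lies in 128.60–153.31, so I_lo=101, I_hi=150, C_lo=128.60, C_hi=153.31.
(150−101)/(153.31−128.60) × (142.69−128.60) + 101 = 49/24.71 × 14.09 + 101 ≈ 128.94 → 129.
Site F: row 246.42–319.20 (AQI 301–500). (500−301)·(318.74−246.42)/(319.20−246.42) + 301 = 199·72.32/72.78 + 301 ≈ 498.74 → 499.
Site M: 245.90 lies in 217.75–246.41, so I_lo=201, I_hi=300, C_lo=217.75, C_hi=246.41.
(300−201)/(246.41−217.75) × (245.90−217.75) + 201 = 99/28.66 × 28.15 + 201 ≈ 298.24 → 298.
Site H 241.37: bracket 217.75–246.41 → index 201–300; slope 99/28.66, offset 23.62.
AQI = 201 + 99/28.66·23.62 ≈ 282.59 ⇒ 283.
AQIs: Site A=129, Site F=499, Site M=298, Site H=283. Sum = 129 + 499 + 298 + 283 = 1209.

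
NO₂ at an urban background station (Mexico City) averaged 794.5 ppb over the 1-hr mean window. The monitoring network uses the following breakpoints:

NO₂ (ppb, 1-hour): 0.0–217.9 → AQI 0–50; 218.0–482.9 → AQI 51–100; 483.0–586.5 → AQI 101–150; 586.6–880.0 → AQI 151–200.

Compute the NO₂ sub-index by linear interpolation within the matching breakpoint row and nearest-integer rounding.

NO₂: 794.5 lies in 586.6–880.0, so I_lo=151, I_hi=200, C_lo=586.6, C_hi=880.0.
(200−151)/(880.0−586.6) × (794.5−586.6) + 151 = 49/293.4 × 207.9 + 151 ≈ 185.72 → 186.

186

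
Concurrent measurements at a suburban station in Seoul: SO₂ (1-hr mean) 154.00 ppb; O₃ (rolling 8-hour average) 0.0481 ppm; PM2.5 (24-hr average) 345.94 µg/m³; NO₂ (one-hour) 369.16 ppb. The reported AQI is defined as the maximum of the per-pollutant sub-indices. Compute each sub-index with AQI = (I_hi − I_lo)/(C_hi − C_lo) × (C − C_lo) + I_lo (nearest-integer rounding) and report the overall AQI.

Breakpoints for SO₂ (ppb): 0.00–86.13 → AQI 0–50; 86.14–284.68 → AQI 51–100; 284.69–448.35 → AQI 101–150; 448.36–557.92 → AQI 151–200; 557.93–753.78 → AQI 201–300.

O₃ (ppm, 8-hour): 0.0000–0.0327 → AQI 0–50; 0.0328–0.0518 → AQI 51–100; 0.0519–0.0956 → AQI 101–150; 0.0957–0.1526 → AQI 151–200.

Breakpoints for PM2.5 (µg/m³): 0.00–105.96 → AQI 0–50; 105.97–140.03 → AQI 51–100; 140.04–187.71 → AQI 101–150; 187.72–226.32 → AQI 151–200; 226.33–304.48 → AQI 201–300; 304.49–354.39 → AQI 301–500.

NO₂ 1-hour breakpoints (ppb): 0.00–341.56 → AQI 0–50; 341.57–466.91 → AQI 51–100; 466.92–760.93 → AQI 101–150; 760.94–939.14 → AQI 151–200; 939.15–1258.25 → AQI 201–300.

466

SO₂: 154.00 ∈ [86.14, 284.68] ↔ index [51, 100].
51 + (154.00−86.14)·(100−51)/(284.68−86.14) = 51 + 67.86·49/198.54 ≈ 67.75, so AQI = 68.
O₃: 0.0481 ∈ [0.0328, 0.0518] ↔ index [51, 100].
51 + (0.0481−0.0328)·(100−51)/(0.0518−0.0328) = 51 + 0.0153·49/0.0190 ≈ 90.46, so AQI = 90.
PM2.5: 345.94 ∈ [304.49, 354.39] ↔ index [301, 500].
301 + (345.94−304.49)·(500−301)/(354.39−304.49) = 301 + 41.45·199/49.90 ≈ 466.30, so AQI = 466.
NO₂: 369.16 lies in 341.57–466.91, so I_lo=51, I_hi=100, C_lo=341.57, C_hi=466.91.
(100−51)/(466.91−341.57) × (369.16−341.57) + 51 = 49/125.34 × 27.59 + 51 ≈ 61.79 → 62.
Sub-indices: SO₂→68, O₃→90, PM2.5→466, NO₂→62. Overall AQI = max = 466; dominant pollutant is PM2.5.
AQI 466: Hazardous.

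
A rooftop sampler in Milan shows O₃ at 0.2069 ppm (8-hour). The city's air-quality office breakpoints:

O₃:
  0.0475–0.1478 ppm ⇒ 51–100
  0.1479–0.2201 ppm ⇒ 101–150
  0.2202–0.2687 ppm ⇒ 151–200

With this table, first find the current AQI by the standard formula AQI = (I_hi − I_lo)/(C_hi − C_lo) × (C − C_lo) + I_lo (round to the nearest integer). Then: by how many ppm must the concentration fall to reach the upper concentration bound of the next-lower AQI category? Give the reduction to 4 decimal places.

O₃ 0.2069: bracket 0.1479–0.2201 → index 101–150; slope 49/0.0722, offset 0.0590.
AQI = 101 + 49/0.0722·0.0590 ≈ 141.04 ⇒ 141.
Current AQI 141 is in the Unhealthy for Sensitive Groups range (101–150). The next-lower category tops out at AQI 100, whose upper concentration bound is 0.1478 ppm.
Reduction needed = 0.2069 − 0.1478 = 0.0591 ppm.

0.0591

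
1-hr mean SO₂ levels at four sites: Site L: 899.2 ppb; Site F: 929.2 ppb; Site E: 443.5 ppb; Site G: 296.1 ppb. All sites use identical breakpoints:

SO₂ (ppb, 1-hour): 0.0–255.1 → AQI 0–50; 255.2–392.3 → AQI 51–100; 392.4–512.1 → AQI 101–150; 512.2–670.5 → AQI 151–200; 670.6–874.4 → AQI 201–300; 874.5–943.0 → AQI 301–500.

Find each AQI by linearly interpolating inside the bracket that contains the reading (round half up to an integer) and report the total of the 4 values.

Site L: 899.2 ∈ [874.5, 943.0] ↔ index [301, 500].
301 + (899.2−874.5)·(500−301)/(943.0−874.5) = 301 + 24.7·199/68.5 ≈ 372.76, so AQI = 373.
Site F 929.2: bracket 874.5–943.0 → index 301–500; slope 199/68.5, offset 54.7.
AQI = 301 + 199/68.5·54.7 ≈ 459.91 ⇒ 460.
Site E 443.5: bracket 392.4–512.1 → index 101–150; slope 49/119.7, offset 51.1.
AQI = 101 + 49/119.7·51.1 ≈ 121.92 ⇒ 122.
Site G: 296.1 ∈ [255.2, 392.3] ↔ index [51, 100].
51 + (296.1−255.2)·(100−51)/(392.3−255.2) = 51 + 40.9·49/137.1 ≈ 65.62, so AQI = 66.
AQIs: Site L=373, Site F=460, Site E=122, Site G=66. Sum = 373 + 460 + 122 + 66 = 1021.

1021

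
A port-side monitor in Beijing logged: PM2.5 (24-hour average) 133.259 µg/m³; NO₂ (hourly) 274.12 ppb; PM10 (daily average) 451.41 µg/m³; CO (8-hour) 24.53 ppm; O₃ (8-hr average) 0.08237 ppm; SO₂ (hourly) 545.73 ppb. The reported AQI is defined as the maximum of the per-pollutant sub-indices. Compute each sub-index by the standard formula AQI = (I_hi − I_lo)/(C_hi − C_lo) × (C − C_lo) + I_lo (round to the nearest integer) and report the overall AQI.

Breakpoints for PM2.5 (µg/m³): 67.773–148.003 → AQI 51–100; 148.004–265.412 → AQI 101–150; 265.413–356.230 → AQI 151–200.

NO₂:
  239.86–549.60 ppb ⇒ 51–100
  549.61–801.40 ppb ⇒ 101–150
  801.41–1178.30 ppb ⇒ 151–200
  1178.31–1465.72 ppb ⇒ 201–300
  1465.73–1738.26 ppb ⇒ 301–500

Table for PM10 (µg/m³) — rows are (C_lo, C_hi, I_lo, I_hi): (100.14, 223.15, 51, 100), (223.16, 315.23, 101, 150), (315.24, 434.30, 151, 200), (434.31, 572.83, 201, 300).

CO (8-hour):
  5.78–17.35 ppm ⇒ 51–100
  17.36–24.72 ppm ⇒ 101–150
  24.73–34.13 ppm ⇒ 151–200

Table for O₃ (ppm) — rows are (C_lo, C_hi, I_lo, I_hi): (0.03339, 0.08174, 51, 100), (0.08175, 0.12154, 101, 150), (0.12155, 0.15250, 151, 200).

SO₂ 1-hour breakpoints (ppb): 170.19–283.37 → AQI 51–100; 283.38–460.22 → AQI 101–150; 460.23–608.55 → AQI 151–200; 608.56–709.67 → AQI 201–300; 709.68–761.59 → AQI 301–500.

PM2.5 133.259: bracket 67.773–148.003 → index 51–100; slope 49/80.230, offset 65.486.
AQI = 51 + 49/80.230·65.486 ≈ 91.00 ⇒ 91.
NO₂: row 239.86–549.60 (AQI 51–100). (100−51)·(274.12−239.86)/(549.60−239.86) + 51 = 49·34.26/309.74 + 51 ≈ 56.42 → 56.
PM10: 451.41 ∈ [434.31, 572.83] ↔ index [201, 300].
201 + (451.41−434.31)·(300−201)/(572.83−434.31) = 201 + 17.10·99/138.52 ≈ 213.22, so AQI = 213.
CO: 24.53 lies in 17.36–24.72, so I_lo=101, I_hi=150, C_lo=17.36, C_hi=24.72.
(150−101)/(24.72−17.36) × (24.53−17.36) + 101 = 49/7.36 × 7.17 + 101 ≈ 148.74 → 149.
O₃: 0.08237 lies in 0.08175–0.12154, so I_lo=101, I_hi=150, C_lo=0.08175, C_hi=0.12154.
(150−101)/(0.12154−0.08175) × (0.08237−0.08175) + 101 = 49/0.03979 × 0.00062 + 101 ≈ 101.76 → 102.
SO₂: 545.73 ∈ [460.23, 608.55] ↔ index [151, 200].
151 + (545.73−460.23)·(200−151)/(608.55−460.23) = 151 + 85.50·49/148.32 ≈ 179.25, so AQI = 179.
Sub-indices: PM2.5→91, NO₂→56, PM10→213, CO→149, O₃→102, SO₂→179. Overall AQI = max = 213; dominant pollutant is PM10.
AQI 213: Very Unhealthy.

213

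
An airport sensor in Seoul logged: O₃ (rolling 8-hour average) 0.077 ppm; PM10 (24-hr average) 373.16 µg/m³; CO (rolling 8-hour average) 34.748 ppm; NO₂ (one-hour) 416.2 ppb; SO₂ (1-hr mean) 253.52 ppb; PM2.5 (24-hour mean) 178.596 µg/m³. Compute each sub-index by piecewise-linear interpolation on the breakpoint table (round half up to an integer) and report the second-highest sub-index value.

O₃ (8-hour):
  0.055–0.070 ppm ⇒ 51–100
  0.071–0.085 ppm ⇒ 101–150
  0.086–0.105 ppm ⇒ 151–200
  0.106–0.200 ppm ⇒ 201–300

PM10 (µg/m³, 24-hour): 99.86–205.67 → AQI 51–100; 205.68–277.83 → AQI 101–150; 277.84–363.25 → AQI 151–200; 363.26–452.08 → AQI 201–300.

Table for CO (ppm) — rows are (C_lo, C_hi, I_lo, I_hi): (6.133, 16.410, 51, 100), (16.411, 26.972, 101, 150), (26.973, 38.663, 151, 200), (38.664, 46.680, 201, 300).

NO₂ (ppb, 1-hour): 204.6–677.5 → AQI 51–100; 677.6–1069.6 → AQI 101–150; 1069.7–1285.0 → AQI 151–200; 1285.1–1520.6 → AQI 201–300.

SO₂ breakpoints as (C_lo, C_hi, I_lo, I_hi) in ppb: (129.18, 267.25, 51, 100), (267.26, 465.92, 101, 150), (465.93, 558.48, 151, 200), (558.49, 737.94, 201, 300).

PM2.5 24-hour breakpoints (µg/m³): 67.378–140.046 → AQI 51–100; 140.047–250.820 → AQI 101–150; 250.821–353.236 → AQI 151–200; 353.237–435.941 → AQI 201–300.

O₃: 0.077 ∈ [0.071, 0.085] ↔ index [101, 150].
101 + (0.077−0.071)·(150−101)/(0.085−0.071) = 101 + 0.006·49/0.014 ≈ 122.00, so AQI = 122.
PM10 373.16: bracket 363.26–452.08 → index 201–300; slope 99/88.82, offset 9.90.
AQI = 201 + 99/88.82·9.90 ≈ 212.03 ⇒ 212.
CO: 34.748 ∈ [26.973, 38.663] ↔ index [151, 200].
151 + (34.748−26.973)·(200−151)/(38.663−26.973) = 151 + 7.775·49/11.690 ≈ 183.59, so AQI = 184.
NO₂: row 204.6–677.5 (AQI 51–100). (100−51)·(416.2−204.6)/(677.5−204.6) + 51 = 49·211.6/472.9 + 51 ≈ 72.93 → 73.
SO₂: 253.52 ∈ [129.18, 267.25] ↔ index [51, 100].
51 + (253.52−129.18)·(100−51)/(267.25−129.18) = 51 + 124.34·49/138.07 ≈ 95.13, so AQI = 95.
PM2.5: row 140.047–250.820 (AQI 101–150). (150−101)·(178.596−140.047)/(250.820−140.047) + 101 = 49·38.549/110.773 + 101 ≈ 118.05 → 118.
Sub-indices: O₃→122, PM10→212, CO→184, NO₂→73, SO₂→95, PM2.5→118. Ranked high→low: 212, 184, 122, 118, 95, 73. Second-highest sub-index = 184.

184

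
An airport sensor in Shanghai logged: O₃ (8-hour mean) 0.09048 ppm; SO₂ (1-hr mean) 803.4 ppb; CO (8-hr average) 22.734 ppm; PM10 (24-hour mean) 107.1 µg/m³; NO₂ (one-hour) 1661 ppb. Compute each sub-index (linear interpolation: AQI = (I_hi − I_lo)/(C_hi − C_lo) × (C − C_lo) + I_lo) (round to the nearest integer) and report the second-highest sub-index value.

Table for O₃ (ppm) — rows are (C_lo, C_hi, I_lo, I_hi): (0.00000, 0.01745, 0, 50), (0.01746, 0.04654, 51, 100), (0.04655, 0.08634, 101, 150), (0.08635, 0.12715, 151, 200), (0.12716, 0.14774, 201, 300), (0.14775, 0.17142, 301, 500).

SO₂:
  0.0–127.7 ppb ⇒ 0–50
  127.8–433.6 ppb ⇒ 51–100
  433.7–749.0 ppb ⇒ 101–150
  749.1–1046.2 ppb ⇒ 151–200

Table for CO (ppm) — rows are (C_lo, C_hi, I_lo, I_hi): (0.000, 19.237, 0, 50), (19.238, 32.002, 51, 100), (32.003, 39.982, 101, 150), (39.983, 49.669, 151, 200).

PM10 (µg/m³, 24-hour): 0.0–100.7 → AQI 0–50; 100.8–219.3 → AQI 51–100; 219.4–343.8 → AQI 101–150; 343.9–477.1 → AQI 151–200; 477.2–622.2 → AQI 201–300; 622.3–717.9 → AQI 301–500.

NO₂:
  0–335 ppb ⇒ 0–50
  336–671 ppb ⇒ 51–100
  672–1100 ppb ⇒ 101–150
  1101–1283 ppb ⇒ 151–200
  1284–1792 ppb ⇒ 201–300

160

O₃: 0.09048 ∈ [0.08635, 0.12715] ↔ index [151, 200].
151 + (0.09048−0.08635)·(200−151)/(0.12715−0.08635) = 151 + 0.00413·49/0.04080 ≈ 155.96, so AQI = 156.
SO₂: 803.4 ∈ [749.1, 1046.2] ↔ index [151, 200].
151 + (803.4−749.1)·(200−151)/(1046.2−749.1) = 151 + 54.3·49/297.1 ≈ 159.96, so AQI = 160.
CO: 22.734 ∈ [19.238, 32.002] ↔ index [51, 100].
51 + (22.734−19.238)·(100−51)/(32.002−19.238) = 51 + 3.496·49/12.764 ≈ 64.42, so AQI = 64.
PM10: 107.1 ∈ [100.8, 219.3] ↔ index [51, 100].
51 + (107.1−100.8)·(100−51)/(219.3−100.8) = 51 + 6.3·49/118.5 ≈ 53.61, so AQI = 54.
NO₂: 1661 lies in 1284–1792, so I_lo=201, I_hi=300, C_lo=1284, C_hi=1792.
(300−201)/(1792−1284) × (1661−1284) + 201 = 99/508 × 377 + 201 ≈ 274.47 → 274.
Sub-indices: O₃→156, SO₂→160, CO→64, PM10→54, NO₂→274. Ranked high→low: 274, 160, 156, 64, 54. Second-highest sub-index = 160.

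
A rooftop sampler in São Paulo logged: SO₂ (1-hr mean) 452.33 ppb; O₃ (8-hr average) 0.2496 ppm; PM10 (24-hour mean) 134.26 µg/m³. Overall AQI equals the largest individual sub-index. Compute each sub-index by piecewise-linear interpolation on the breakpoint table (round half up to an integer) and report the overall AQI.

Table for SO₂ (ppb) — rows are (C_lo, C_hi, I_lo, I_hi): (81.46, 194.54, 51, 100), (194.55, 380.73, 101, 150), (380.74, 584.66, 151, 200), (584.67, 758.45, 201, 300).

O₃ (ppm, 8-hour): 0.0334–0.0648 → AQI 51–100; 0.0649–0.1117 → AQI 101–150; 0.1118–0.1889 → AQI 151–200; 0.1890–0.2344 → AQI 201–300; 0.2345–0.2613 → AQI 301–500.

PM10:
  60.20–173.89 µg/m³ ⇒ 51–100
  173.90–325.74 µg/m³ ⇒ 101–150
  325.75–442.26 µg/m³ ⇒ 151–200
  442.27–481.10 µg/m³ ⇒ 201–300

413

SO₂: row 380.74–584.66 (AQI 151–200). (200−151)·(452.33−380.74)/(584.66−380.74) + 151 = 49·71.59/203.92 + 151 ≈ 168.20 → 168.
O₃: 0.2496 ∈ [0.2345, 0.2613] ↔ index [301, 500].
301 + (0.2496−0.2345)·(500−301)/(0.2613−0.2345) = 301 + 0.0151·199/0.0268 ≈ 413.12, so AQI = 413.
PM10 134.26: bracket 60.20–173.89 → index 51–100; slope 49/113.69, offset 74.06.
AQI = 51 + 49/113.69·74.06 ≈ 82.92 ⇒ 83.
Sub-indices: SO₂→168, O₃→413, PM10→83. Overall AQI = max = 413; dominant pollutant is O₃.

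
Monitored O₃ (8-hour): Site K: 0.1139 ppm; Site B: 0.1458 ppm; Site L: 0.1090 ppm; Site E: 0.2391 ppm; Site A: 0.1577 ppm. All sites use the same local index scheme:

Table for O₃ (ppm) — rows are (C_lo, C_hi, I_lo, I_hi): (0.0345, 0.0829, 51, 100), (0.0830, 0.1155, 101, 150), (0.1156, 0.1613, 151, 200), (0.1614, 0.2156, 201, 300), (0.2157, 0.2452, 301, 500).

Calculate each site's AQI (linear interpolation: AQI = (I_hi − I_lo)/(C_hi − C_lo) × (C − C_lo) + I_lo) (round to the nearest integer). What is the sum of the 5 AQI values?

1126

Site K: 0.1139 ∈ [0.0830, 0.1155] ↔ index [101, 150].
101 + (0.1139−0.0830)·(150−101)/(0.1155−0.0830) = 101 + 0.0309·49/0.0325 ≈ 147.59, so AQI = 148.
Site B 0.1458: bracket 0.1156–0.1613 → index 151–200; slope 49/0.0457, offset 0.0302.
AQI = 151 + 49/0.0457·0.0302 ≈ 183.38 ⇒ 183.
Site L: row 0.0830–0.1155 (AQI 101–150). (150−101)·(0.1090−0.0830)/(0.1155−0.0830) + 101 = 49·0.0260/0.0325 + 101 ≈ 140.20 → 140.
Site E: 0.2391 ∈ [0.2157, 0.2452] ↔ index [301, 500].
301 + (0.2391−0.2157)·(500−301)/(0.2452−0.2157) = 301 + 0.0234·199/0.0295 ≈ 458.85, so AQI = 459.
Site A 0.1577: bracket 0.1156–0.1613 → index 151–200; slope 49/0.0457, offset 0.0421.
AQI = 151 + 49/0.0457·0.0421 ≈ 196.14 ⇒ 196.
AQIs: Site K=148, Site B=183, Site L=140, Site E=459, Site A=196. Sum = 148 + 183 + 140 + 459 + 196 = 1126.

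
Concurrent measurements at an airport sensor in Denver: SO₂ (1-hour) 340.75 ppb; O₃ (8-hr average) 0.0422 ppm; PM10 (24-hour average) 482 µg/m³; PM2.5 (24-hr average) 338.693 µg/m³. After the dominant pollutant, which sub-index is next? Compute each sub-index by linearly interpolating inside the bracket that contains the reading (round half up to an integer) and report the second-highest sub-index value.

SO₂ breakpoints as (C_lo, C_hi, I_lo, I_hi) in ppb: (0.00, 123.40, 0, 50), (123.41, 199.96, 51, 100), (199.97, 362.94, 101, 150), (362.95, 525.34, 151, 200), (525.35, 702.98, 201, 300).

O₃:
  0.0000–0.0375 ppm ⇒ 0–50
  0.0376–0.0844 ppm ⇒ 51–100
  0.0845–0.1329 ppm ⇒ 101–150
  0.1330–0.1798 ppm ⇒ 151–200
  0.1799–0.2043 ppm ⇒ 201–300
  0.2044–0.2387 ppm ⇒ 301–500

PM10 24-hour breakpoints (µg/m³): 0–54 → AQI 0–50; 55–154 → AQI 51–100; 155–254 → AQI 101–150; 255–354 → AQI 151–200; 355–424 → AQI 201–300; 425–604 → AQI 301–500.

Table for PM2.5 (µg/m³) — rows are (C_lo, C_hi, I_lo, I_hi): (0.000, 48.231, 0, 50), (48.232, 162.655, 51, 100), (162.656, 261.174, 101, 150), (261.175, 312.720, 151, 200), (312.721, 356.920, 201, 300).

259

SO₂: row 199.97–362.94 (AQI 101–150). (150−101)·(340.75−199.97)/(362.94−199.97) + 101 = 49·140.78/162.97 + 101 ≈ 143.33 → 143.
O₃: 0.0422 lies in 0.0376–0.0844, so I_lo=51, I_hi=100, C_lo=0.0376, C_hi=0.0844.
(100−51)/(0.0844−0.0376) × (0.0422−0.0376) + 51 = 49/0.0468 × 0.0046 + 51 ≈ 55.82 → 56.
PM10 482: bracket 425–604 → index 301–500; slope 199/179, offset 57.
AQI = 301 + 199/179·57 ≈ 364.37 ⇒ 364.
PM2.5 338.693: bracket 312.721–356.920 → index 201–300; slope 99/44.199, offset 25.972.
AQI = 201 + 99/44.199·25.972 ≈ 259.17 ⇒ 259.
Sub-indices: SO₂→143, O₃→56, PM10→364, PM2.5→259. Ranked high→low: 364, 259, 143, 56. Second-highest sub-index = 259.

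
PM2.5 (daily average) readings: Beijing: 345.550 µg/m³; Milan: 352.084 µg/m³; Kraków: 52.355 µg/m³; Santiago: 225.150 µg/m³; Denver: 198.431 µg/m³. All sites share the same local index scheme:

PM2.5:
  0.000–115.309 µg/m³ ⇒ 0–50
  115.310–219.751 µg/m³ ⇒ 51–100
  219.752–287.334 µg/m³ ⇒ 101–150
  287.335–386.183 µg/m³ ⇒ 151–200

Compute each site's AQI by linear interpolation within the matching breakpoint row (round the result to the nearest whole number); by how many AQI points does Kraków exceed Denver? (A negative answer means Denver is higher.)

-67

Beijing: 345.550 ∈ [287.335, 386.183] ↔ index [151, 200].
151 + (345.550−287.335)·(200−151)/(386.183−287.335) = 151 + 58.215·49/98.848 ≈ 179.86, so AQI = 180.
Milan: 352.084 ∈ [287.335, 386.183] ↔ index [151, 200].
151 + (352.084−287.335)·(200−151)/(386.183−287.335) = 151 + 64.749·49/98.848 ≈ 183.10, so AQI = 183.
Kraków: 52.355 lies in 0.000–115.309, so I_lo=0, I_hi=50, C_lo=0.000, C_hi=115.309.
(50−0)/(115.309−0.000) × (52.355−0.000) + 0 = 50/115.309 × 52.355 + 0 ≈ 22.70 → 23.
Santiago: 225.150 ∈ [219.752, 287.334] ↔ index [101, 150].
101 + (225.150−219.752)·(150−101)/(287.334−219.752) = 101 + 5.398·49/67.582 ≈ 104.91, so AQI = 105.
Denver 198.431: bracket 115.310–219.751 → index 51–100; slope 49/104.441, offset 83.121.
AQI = 51 + 49/104.441·83.121 ≈ 90.00 ⇒ 90.
AQIs: Beijing=180, Milan=183, Kraków=23, Santiago=105, Denver=90. Kraków (23) − Denver (90) = -67.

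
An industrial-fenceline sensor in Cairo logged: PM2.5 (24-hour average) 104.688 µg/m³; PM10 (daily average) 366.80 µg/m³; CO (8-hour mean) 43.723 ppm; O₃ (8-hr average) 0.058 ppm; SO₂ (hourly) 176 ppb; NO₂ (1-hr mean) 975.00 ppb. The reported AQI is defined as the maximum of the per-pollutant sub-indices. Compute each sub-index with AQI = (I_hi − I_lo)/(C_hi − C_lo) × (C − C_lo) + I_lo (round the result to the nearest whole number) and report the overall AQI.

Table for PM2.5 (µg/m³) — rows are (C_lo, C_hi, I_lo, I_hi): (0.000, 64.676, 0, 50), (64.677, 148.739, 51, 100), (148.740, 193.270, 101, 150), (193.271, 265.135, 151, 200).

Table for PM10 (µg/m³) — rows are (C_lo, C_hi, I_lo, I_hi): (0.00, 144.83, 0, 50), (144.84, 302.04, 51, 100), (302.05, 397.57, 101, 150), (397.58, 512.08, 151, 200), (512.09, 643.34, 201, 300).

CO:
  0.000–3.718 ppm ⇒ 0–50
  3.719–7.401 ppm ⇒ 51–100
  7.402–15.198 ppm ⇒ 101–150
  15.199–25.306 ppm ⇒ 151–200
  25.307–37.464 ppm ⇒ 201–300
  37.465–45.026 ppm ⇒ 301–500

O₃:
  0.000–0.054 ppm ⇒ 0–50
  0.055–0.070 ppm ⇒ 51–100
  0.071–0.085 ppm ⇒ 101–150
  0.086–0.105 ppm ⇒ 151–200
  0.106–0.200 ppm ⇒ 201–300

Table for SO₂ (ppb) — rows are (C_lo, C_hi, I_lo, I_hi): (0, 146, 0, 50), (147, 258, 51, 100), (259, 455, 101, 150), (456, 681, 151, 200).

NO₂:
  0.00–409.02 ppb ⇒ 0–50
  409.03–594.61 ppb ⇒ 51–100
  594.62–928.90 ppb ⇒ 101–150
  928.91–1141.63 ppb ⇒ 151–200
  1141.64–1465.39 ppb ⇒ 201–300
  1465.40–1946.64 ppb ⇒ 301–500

PM2.5 104.688: bracket 64.677–148.739 → index 51–100; slope 49/84.062, offset 40.011.
AQI = 51 + 49/84.062·40.011 ≈ 74.32 ⇒ 74.
PM10: 366.80 lies in 302.05–397.57, so I_lo=101, I_hi=150, C_lo=302.05, C_hi=397.57.
(150−101)/(397.57−302.05) × (366.80−302.05) + 101 = 49/95.52 × 64.75 + 101 ≈ 134.22 → 134.
CO: 43.723 lies in 37.465–45.026, so I_lo=301, I_hi=500, C_lo=37.465, C_hi=45.026.
(500−301)/(45.026−37.465) × (43.723−37.465) + 301 = 199/7.561 × 6.258 + 301 ≈ 465.71 → 466.
O₃: row 0.055–0.070 (AQI 51–100). (100−51)·(0.058−0.055)/(0.070−0.055) + 51 = 49·0.003/0.015 + 51 ≈ 60.80 → 61.
SO₂: 176 ∈ [147, 258] ↔ index [51, 100].
51 + (176−147)·(100−51)/(258−147) = 51 + 29·49/111 ≈ 63.80, so AQI = 64.
NO₂: 975.00 ∈ [928.91, 1141.63] ↔ index [151, 200].
151 + (975.00−928.91)·(200−151)/(1141.63−928.91) = 151 + 46.09·49/212.72 ≈ 161.62, so AQI = 162.
Sub-indices: PM2.5→74, PM10→134, CO→466, O₃→61, SO₂→64, NO₂→162. Overall AQI = max = 466; dominant pollutant is CO.

466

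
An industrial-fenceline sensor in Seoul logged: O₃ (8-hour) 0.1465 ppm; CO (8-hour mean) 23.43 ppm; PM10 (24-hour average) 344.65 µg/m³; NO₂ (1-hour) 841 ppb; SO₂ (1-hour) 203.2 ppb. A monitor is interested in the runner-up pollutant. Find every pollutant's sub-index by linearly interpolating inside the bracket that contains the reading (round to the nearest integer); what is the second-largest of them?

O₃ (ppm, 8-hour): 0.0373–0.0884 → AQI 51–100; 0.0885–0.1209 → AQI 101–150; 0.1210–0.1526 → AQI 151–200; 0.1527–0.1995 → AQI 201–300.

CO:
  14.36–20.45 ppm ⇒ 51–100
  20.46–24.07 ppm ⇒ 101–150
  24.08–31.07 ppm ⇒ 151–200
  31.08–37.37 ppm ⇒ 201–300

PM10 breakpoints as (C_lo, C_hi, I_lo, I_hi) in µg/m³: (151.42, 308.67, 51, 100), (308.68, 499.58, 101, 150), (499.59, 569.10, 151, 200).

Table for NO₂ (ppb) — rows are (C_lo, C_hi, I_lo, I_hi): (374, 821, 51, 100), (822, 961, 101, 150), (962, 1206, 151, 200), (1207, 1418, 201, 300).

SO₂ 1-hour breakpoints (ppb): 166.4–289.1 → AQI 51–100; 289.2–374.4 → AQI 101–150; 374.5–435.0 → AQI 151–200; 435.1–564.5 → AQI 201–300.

141

O₃: 0.1465 lies in 0.1210–0.1526, so I_lo=151, I_hi=200, C_lo=0.1210, C_hi=0.1526.
(200−151)/(0.1526−0.1210) × (0.1465−0.1210) + 151 = 49/0.0316 × 0.0255 + 151 ≈ 190.54 → 191.
CO 23.43: bracket 20.46–24.07 → index 101–150; slope 49/3.61, offset 2.97.
AQI = 101 + 49/3.61·2.97 ≈ 141.31 ⇒ 141.
PM10: row 308.68–499.58 (AQI 101–150). (150−101)·(344.65−308.68)/(499.58−308.68) + 101 = 49·35.97/190.90 + 101 ≈ 110.23 → 110.
NO₂: 841 ∈ [822, 961] ↔ index [101, 150].
101 + (841−822)·(150−101)/(961−822) = 101 + 19·49/139 ≈ 107.70, so AQI = 108.
SO₂: 203.2 lies in 166.4–289.1, so I_lo=51, I_hi=100, C_lo=166.4, C_hi=289.1.
(100−51)/(289.1−166.4) × (203.2−166.4) + 51 = 49/122.7 × 36.8 + 51 ≈ 65.70 → 66.
Sub-indices: O₃→191, CO→141, PM10→110, NO₂→108, SO₂→66. Ranked high→low: 191, 141, 110, 108, 66. Second-highest sub-index = 141.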